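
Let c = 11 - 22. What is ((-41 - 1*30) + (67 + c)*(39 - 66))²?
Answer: 2505889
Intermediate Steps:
c = -11
((-41 - 1*30) + (67 + c)*(39 - 66))² = ((-41 - 1*30) + (67 - 11)*(39 - 66))² = ((-41 - 30) + 56*(-27))² = (-71 - 1512)² = (-1583)² = 2505889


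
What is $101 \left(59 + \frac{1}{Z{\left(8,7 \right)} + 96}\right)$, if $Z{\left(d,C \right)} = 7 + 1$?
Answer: $\frac{619837}{104} \approx 5960.0$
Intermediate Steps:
$Z{\left(d,C \right)} = 8$
$101 \left(59 + \frac{1}{Z{\left(8,7 \right)} + 96}\right) = 101 \left(59 + \frac{1}{8 + 96}\right) = 101 \left(59 + \frac{1}{104}\right) = 101 \cdot \frac{6137}{104} = \frac{619837}{104}$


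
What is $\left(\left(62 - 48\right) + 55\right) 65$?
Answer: $4485$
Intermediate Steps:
$\left(\left(62 - 48\right) + 55\right) 65 = \left(14 + 55\right) 65 = 69 \cdot 65 = 4485$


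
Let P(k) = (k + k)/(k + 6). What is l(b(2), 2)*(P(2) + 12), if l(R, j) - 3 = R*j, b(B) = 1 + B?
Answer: 225/2 ≈ 112.50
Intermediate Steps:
l(R, j) = 3 + R*j
P(k) = 2*k/(6 + k) (P(k) = (2*k)/(6 + k) = 2*k/(6 + k))
l(b(2), 2)*(P(2) + 12) = (3 + (1 + 2)*2)*(2*2/(6 + 2) + 12) = (3 + 3*2)*(2*2/8 + 12) = (3 + 6)*(2*2*(1/8) + 12) = 9*(1/2 + 12) = 9*(25/2) = 225/2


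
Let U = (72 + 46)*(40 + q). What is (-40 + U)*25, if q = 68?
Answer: 317600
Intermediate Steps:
U = 12744 (U = (72 + 46)*(40 + 68) = 118*108 = 12744)
(-40 + U)*25 = (-40 + 12744)*25 = 12704*25 = 317600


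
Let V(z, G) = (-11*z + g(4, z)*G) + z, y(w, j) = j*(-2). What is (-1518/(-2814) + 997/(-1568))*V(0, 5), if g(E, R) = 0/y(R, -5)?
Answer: 0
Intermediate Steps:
y(w, j) = -2*j
g(E, R) = 0 (g(E, R) = 0/((-2*(-5))) = 0/10 = 0*(⅒) = 0)
V(z, G) = -10*z (V(z, G) = (-11*z + 0*G) + z = (-11*z + 0) + z = -11*z + z = -10*z)
(-1518/(-2814) + 997/(-1568))*V(0, 5) = (-1518/(-2814) + 997/(-1568))*(-10*0) = (-1518*(-1/2814) + 997*(-1/1568))*0 = (253/469 - 997/1568)*0 = -10127/105056*0 = 0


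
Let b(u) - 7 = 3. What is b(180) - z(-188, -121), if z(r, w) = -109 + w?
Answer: 240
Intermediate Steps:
b(u) = 10 (b(u) = 7 + 3 = 10)
b(180) - z(-188, -121) = 10 - (-109 - 121) = 10 - 1*(-230) = 10 + 230 = 240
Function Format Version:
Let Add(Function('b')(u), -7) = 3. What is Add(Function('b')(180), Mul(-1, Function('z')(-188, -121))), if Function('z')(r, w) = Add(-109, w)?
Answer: 240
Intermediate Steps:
Function('b')(u) = 10 (Function('b')(u) = Add(7, 3) = 10)
Add(Function('b')(180), Mul(-1, Function('z')(-188, -121))) = Add(10, Mul(-1, Add(-109, -121))) = Add(10, Mul(-1, -230)) = Add(10, 230) = 240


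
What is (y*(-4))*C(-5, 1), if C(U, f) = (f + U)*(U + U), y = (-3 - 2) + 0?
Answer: 800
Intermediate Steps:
y = -5 (y = -5 + 0 = -5)
C(U, f) = 2*U*(U + f) (C(U, f) = (U + f)*(2*U) = 2*U*(U + f))
(y*(-4))*C(-5, 1) = (-5*(-4))*(2*(-5)*(-5 + 1)) = 20*(2*(-5)*(-4)) = 20*40 = 800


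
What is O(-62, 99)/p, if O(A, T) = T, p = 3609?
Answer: 11/401 ≈ 0.027431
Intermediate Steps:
O(-62, 99)/p = 99/3609 = 99*(1/3609) = 11/401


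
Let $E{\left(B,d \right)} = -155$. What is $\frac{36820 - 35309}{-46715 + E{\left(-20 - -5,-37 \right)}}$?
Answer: $- \frac{1511}{46870} \approx -0.032238$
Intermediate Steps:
$\frac{36820 - 35309}{-46715 + E{\left(-20 - -5,-37 \right)}} = \frac{36820 - 35309}{-46715 - 155} = \frac{1511}{-46870} = 1511 \left(- \frac{1}{46870}\right) = - \frac{1511}{46870}$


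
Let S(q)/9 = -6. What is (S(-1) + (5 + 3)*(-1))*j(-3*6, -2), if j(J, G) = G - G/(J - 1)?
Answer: 2480/19 ≈ 130.53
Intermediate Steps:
S(q) = -54 (S(q) = 9*(-6) = -54)
j(J, G) = G - G/(-1 + J)
(S(-1) + (5 + 3)*(-1))*j(-3*6, -2) = (-54 + (5 + 3)*(-1))*(-2*(-2 - 3*6)/(-1 - 3*6)) = (-54 + 8*(-1))*(-2*(-2 - 18)/(-1 - 18)) = (-54 - 8)*(-2*(-20)/(-19)) = -(-124)*(-1)*(-20)/19 = -62*(-40/19) = 2480/19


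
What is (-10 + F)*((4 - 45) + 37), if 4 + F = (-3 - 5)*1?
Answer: 88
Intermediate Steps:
F = -12 (F = -4 + (-3 - 5)*1 = -4 - 8*1 = -4 - 8 = -12)
(-10 + F)*((4 - 45) + 37) = (-10 - 12)*((4 - 45) + 37) = -22*(-41 + 37) = -22*(-4) = 88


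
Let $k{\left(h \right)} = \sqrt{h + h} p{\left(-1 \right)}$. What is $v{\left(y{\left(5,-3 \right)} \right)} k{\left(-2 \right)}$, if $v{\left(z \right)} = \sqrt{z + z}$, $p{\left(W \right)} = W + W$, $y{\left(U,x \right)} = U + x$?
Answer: $- 8 i \approx - 8.0 i$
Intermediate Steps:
$p{\left(W \right)} = 2 W$
$v{\left(z \right)} = \sqrt{2} \sqrt{z}$ ($v{\left(z \right)} = \sqrt{2 z} = \sqrt{2} \sqrt{z}$)
$k{\left(h \right)} = - 2 \sqrt{2} \sqrt{h}$ ($k{\left(h \right)} = \sqrt{h + h} 2 \left(-1\right) = \sqrt{2 h} \left(-2\right) = \sqrt{2} \sqrt{h} \left(-2\right) = - 2 \sqrt{2} \sqrt{h}$)
$v{\left(y{\left(5,-3 \right)} \right)} k{\left(-2 \right)} = \sqrt{2} \sqrt{5 - 3} \left(- 2 \sqrt{2} \sqrt{-2}\right) = \sqrt{2} \sqrt{2} \left(- 2 \sqrt{2} i \sqrt{2}\right) = 2 \left(- 4 i\right) = - 8 i$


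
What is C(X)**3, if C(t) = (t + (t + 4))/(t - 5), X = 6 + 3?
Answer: 1331/8 ≈ 166.38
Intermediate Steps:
X = 9
C(t) = (4 + 2*t)/(-5 + t) (C(t) = (t + (4 + t))/(-5 + t) = (4 + 2*t)/(-5 + t))
C(X)**3 = (2*(2 + 9)/(-5 + 9))**3 = (2*11/4)**3 = (2*(1/4)*11)**3 = (11/2)**3 = 1331/8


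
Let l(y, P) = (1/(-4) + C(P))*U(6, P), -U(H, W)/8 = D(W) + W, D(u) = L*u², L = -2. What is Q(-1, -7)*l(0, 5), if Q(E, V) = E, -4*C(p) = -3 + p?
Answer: 270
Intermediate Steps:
C(p) = ¾ - p/4 (C(p) = -(-3 + p)/4 = ¾ - p/4)
D(u) = -2*u²
U(H, W) = -8*W + 16*W² (U(H, W) = -8*(-2*W² + W) = -8*(W - 2*W²) = -8*W + 16*W²)
l(y, P) = 8*P*(½ - P/4)*(-1 + 2*P) (l(y, P) = (1/(-4) + (¾ - P/4))*(8*P*(-1 + 2*P)) = (-¼ + (¾ - P/4))*(8*P*(-1 + 2*P)) = (½ - P/4)*(8*P*(-1 + 2*P)) = 8*P*(½ - P/4)*(-1 + 2*P))
Q(-1, -7)*l(0, 5) = -2*5*(1 - 2*5)*(-2 + 5) = -2*5*(1 - 10)*3 = -2*5*(-9)*3 = -1*(-270) = 270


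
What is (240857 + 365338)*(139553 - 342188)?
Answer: -122836323825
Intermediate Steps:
(240857 + 365338)*(139553 - 342188) = 606195*(-202635) = -122836323825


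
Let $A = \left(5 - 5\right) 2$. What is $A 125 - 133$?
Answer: $-133$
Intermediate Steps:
$A = 0$ ($A = 0 \cdot 2 = 0$)
$A 125 - 133 = 0 \cdot 125 - 133 = 0 - 133 = -133$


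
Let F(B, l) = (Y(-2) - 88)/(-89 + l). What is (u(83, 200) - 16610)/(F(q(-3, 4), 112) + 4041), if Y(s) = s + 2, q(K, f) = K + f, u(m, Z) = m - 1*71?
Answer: -381754/92855 ≈ -4.1113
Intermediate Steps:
u(m, Z) = -71 + m (u(m, Z) = m - 71 = -71 + m)
Y(s) = 2 + s
F(B, l) = -88/(-89 + l) (F(B, l) = ((2 - 2) - 88)/(-89 + l) = (0 - 88)/(-89 + l) = -88/(-89 + l))
(u(83, 200) - 16610)/(F(q(-3, 4), 112) + 4041) = ((-71 + 83) - 16610)/(-88/(-89 + 112) + 4041) = (12 - 16610)/(-88/23 + 4041) = -16598/(-88*1/23 + 4041) = -16598/(-88/23 + 4041) = -16598/92855/23 = -16598*23/92855 = -381754/92855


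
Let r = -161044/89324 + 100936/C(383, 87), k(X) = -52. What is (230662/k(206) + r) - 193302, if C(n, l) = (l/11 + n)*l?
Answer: -65873204089237/333136050 ≈ -1.9774e+5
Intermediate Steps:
C(n, l) = l*(n + l/11) (C(n, l) = (l*(1/11) + n)*l = (l/11 + n)*l = (n + l/11)*l = l*(n + l/11))
r = 14926963/12812925 (r = -161044/89324 + 100936/(((1/11)*87*(87 + 11*383))) = -161044*1/89324 + 100936/(((1/11)*87*(87 + 4213))) = -247/137 + 100936/(((1/11)*87*4300)) = -247/137 + 100936/(374100/11) = -247/137 + 100936*(11/374100) = -247/137 + 277574/93525 = 14926963/12812925 ≈ 1.1650)
(230662/k(206) + r) - 193302 = (230662/(-52) + 14926963/12812925) - 193302 = (230662*(-1/52) + 14926963/12812925) - 193302 = (-115331/26 + 14926963/12812925) - 193302 = -1477339352137/333136050 - 193302 = -65873204089237/333136050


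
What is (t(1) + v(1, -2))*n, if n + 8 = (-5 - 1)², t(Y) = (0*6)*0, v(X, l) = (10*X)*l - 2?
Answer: -616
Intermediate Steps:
v(X, l) = -2 + 10*X*l (v(X, l) = 10*X*l - 2 = -2 + 10*X*l)
t(Y) = 0 (t(Y) = 0*0 = 0)
n = 28 (n = -8 + (-5 - 1)² = -8 + (-6)² = -8 + 36 = 28)
(t(1) + v(1, -2))*n = (0 + (-2 + 10*1*(-2)))*28 = (0 + (-2 - 20))*28 = (0 - 22)*28 = -22*28 = -616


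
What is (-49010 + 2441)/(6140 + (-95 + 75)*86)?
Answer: -46569/4420 ≈ -10.536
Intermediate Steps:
(-49010 + 2441)/(6140 + (-95 + 75)*86) = -46569/(6140 - 20*86) = -46569/(6140 - 1720) = -46569/4420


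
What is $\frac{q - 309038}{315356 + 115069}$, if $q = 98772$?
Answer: $- \frac{210266}{430425} \approx -0.48851$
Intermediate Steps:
$\frac{q - 309038}{315356 + 115069} = \frac{98772 - 309038}{315356 + 115069} = - \frac{210266}{430425}$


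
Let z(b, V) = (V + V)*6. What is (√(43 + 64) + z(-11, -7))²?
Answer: (84 - √107)² ≈ 5425.2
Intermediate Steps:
z(b, V) = 12*V (z(b, V) = (2*V)*6 = 12*V)
(√(43 + 64) + z(-11, -7))² = (√(43 + 64) + 12*(-7))² = (√107 - 84)² = (-84 + √107)²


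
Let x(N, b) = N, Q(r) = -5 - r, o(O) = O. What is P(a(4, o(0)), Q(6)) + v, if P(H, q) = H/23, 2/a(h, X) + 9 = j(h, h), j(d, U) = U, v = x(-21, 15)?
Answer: -2417/115 ≈ -21.017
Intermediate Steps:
v = -21
a(h, X) = 2/(-9 + h)
P(H, q) = H/23 (P(H, q) = H*(1/23) = H/23)
P(a(4, o(0)), Q(6)) + v = (2/(-9 + 4))/23 - 21 = (2/(-5))/23 - 21 = (2*(-1/5))/23 - 21 = (1/23)*(-2/5) - 21 = -2/115 - 21 = -2417/115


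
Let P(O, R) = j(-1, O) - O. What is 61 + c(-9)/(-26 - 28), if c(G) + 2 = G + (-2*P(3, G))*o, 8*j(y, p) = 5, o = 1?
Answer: 13201/216 ≈ 61.116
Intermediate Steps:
j(y, p) = 5/8 (j(y, p) = (⅛)*5 = 5/8)
P(O, R) = 5/8 - O
c(G) = 11/4 + G (c(G) = -2 + (G - 2*(5/8 - 1*3)*1) = -2 + (G - 2*(5/8 - 3)*1) = -2 + (G - 2*(-19/8)*1) = -2 + (G + (19/4)*1) = -2 + (G + 19/4) = -2 + (19/4 + G) = 11/4 + G)
61 + c(-9)/(-26 - 28) = 61 + (11/4 - 9)/(-26 - 28) = 61 - 25/4/(-54) = 61 - 25/4*(-1/54) = 61 + 25/216 = 13201/216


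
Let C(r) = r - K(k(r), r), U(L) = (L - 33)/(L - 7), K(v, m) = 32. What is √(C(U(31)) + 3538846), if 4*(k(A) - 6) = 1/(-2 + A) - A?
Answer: √127397301/6 ≈ 1881.2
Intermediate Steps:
k(A) = 6 - A/4 + 1/(4*(-2 + A)) (k(A) = 6 + (1/(-2 + A) - A)/4 = 6 + (-A/4 + 1/(4*(-2 + A))) = 6 - A/4 + 1/(4*(-2 + A)))
U(L) = (-33 + L)/(-7 + L)
C(r) = -32 + r (C(r) = r - 1*32 = r - 32 = -32 + r)
√(C(U(31)) + 3538846) = √((-32 + (-33 + 31)/(-7 + 31)) + 3538846) = √((-32 - 2/24) + 3538846) = √((-32 + (1/24)*(-2)) + 3538846) = √((-32 - 1/12) + 3538846) = √(-385/12 + 3538846) = √(42465767/12) = √127397301/6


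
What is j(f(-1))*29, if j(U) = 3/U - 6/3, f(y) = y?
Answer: -145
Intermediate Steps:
j(U) = -2 + 3/U (j(U) = 3/U - 6*⅓ = 3/U - 2 = -2 + 3/U)
j(f(-1))*29 = (-2 + 3/(-1))*29 = (-2 + 3*(-1))*29 = (-2 - 3)*29 = -5*29 = -145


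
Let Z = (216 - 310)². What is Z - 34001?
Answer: -25165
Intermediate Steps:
Z = 8836 (Z = (-94)² = 8836)
Z - 34001 = 8836 - 34001 = -25165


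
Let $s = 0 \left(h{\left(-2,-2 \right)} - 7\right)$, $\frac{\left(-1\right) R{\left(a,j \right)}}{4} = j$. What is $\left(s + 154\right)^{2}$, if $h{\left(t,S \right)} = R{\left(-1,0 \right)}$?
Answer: $23716$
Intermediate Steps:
$R{\left(a,j \right)} = - 4 j$
$h{\left(t,S \right)} = 0$ ($h{\left(t,S \right)} = \left(-4\right) 0 = 0$)
$s = 0$ ($s = 0 \left(0 - 7\right) = 0 \left(-7\right) = 0$)
$\left(s + 154\right)^{2} = \left(0 + 154\right)^{2} = 154^{2} = 23716$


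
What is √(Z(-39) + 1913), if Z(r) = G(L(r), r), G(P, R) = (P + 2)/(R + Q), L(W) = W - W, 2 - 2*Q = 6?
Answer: √3215671/41 ≈ 43.737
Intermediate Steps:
Q = -2 (Q = 1 - ½*6 = 1 - 3 = -2)
L(W) = 0
G(P, R) = (2 + P)/(-2 + R) (G(P, R) = (P + 2)/(R - 2) = (2 + P)/(-2 + R))
Z(r) = 2/(-2 + r) (Z(r) = (2 + 0)/(-2 + r) = 2/(-2 + r))
√(Z(-39) + 1913) = √(2/(-2 - 39) + 1913) = √(2/(-41) + 1913) = √(2*(-1/41) + 1913) = √(-2/41 + 1913) = √(78431/41) = √3215671/41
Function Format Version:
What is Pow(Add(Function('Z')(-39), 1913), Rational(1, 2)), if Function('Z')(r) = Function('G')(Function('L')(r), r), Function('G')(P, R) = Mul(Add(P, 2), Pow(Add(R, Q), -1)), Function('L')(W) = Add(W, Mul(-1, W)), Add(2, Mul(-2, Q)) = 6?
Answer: Mul(Rational(1, 41), Pow(3215671, Rational(1, 2))) ≈ 43.737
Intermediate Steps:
Q = -2 (Q = Add(1, Mul(Rational(-1, 2), 6)) = Add(1, -3) = -2)
Function('L')(W) = 0
Function('G')(P, R) = Mul(Pow(Add(-2, R), -1), Add(2, P)) (Function('G')(P, R) = Mul(Add(P, 2), Pow(Add(R, -2), -1)) = Mul(Add(2, P), Pow(Add(-2, R), -1)) = Mul(Pow(Add(-2, R), -1), Add(2, P)))
Function('Z')(r) = Mul(2, Pow(Add(-2, r), -1)) (Function('Z')(r) = Mul(Pow(Add(-2, r), -1), Add(2, 0)) = Mul(Pow(Add(-2, r), -1), 2) = Mul(2, Pow(Add(-2, r), -1)))
Pow(Add(Function('Z')(-39), 1913), Rational(1, 2)) = Pow(Add(Mul(2, Pow(Add(-2, -39), -1)), 1913), Rational(1, 2)) = Pow(Add(Mul(2, Pow(-41, -1)), 1913), Rational(1, 2)) = Pow(Add(Mul(2, Rational(-1, 41)), 1913), Rational(1, 2)) = Pow(Add(Rational(-2, 41), 1913), Rational(1, 2)) = Pow(Rational(78431, 41), Rational(1, 2)) = Mul(Rational(1, 41), Pow(3215671, Rational(1, 2)))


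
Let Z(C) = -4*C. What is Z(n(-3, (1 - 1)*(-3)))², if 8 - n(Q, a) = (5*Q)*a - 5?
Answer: 2704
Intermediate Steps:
n(Q, a) = 13 - 5*Q*a (n(Q, a) = 8 - ((5*Q)*a - 5) = 8 - (5*Q*a - 5) = 8 - (-5 + 5*Q*a) = 8 + (5 - 5*Q*a) = 13 - 5*Q*a)
Z(n(-3, (1 - 1)*(-3)))² = (-4*(13 - 5*(-3)*(1 - 1)*(-3)))² = (-4*(13 - 5*(-3)*0*(-3)))² = (-4*(13 - 5*(-3)*0))² = (-4*(13 + 0))² = (-4*13)² = (-52)² = 2704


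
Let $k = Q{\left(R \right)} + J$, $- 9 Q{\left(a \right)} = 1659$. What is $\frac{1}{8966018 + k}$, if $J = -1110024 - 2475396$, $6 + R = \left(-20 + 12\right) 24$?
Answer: $\frac{3}{16141241} \approx 1.8586 \cdot 10^{-7}$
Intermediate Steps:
$R = -198$ ($R = -6 + \left(-20 + 12\right) 24 = -6 - 192 = -198$)
$Q{\left(a \right)} = - \frac{553}{3}$ ($Q{\left(a \right)} = \left(- \frac{1}{9}\right) 1659 = - \frac{553}{3}$)
$J = -3585420$
$k = - \frac{10756813}{3}$ ($k = - \frac{553}{3} - 3585420 = - \frac{10756813}{3} \approx -3.5856 \cdot 10^{6}$)
$\frac{1}{8966018 + k} = \frac{1}{8966018 - \frac{10756813}{3}} = \frac{1}{\frac{16141241}{3}} = \frac{3}{16141241}$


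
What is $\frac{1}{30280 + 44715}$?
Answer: $\frac{1}{74995} \approx 1.3334 \cdot 10^{-5}$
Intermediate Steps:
$\frac{1}{30280 + 44715} = \frac{1}{74995}$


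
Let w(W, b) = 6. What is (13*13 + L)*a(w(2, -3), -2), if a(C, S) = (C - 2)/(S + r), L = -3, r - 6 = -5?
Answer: -664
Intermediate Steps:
r = 1 (r = 6 - 5 = 1)
a(C, S) = (-2 + C)/(1 + S) (a(C, S) = (C - 2)/(S + 1) = (-2 + C)/(1 + S))
(13*13 + L)*a(w(2, -3), -2) = (13*13 - 3)*((-2 + 6)/(1 - 2)) = (169 - 3)*(4/(-1)) = 166*(-1*4) = 166*(-4) = -664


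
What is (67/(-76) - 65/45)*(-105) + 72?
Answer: 72101/228 ≈ 316.23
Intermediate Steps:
(67/(-76) - 65/45)*(-105) + 72 = (67*(-1/76) - 65*1/45)*(-105) + 72 = (-67/76 - 13/9)*(-105) + 72 = -1591/684*(-105) + 72 = 55685/228 + 72 = 72101/228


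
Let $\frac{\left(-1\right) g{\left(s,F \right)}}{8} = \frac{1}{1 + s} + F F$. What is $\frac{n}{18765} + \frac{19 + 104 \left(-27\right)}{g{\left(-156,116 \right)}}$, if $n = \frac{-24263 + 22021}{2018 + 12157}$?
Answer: $\frac{114950413454581}{4438222713729000} \approx 0.0259$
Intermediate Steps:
$n = - \frac{2242}{14175} \approx -0.15817$
$g{\left(s,F \right)} = - 8 F^{2} - \frac{8}{1 + s}$ ($g{\left(s,F \right)} = - 8 \left(\frac{1}{1 + s} + F F\right) = - 8 \left(\frac{1}{1 + s} + F^{2}\right) = - 8 \left(F^{2} + \frac{1}{1 + s}\right) = - 8 F^{2} - \frac{8}{1 + s}$)
$\frac{n}{18765} + \frac{19 + 104 \left(-27\right)}{g{\left(-156,116 \right)}} = - \frac{2242}{14175 \cdot 18765} + \frac{19 + 104 \left(-27\right)}{8 \frac{1}{1 - 156} \left(-1 - 116^{2} - - 156 \cdot 116^{2}\right)} = \left(- \frac{2242}{14175}\right) \frac{1}{18765} + \frac{19 - 2808}{8 \frac{1}{-155} \left(-1 - 13456 - \left(-156\right) 13456\right)} = - \frac{2242}{265993875} - \frac{2789}{8 \left(- \frac{1}{155}\right) \left(-1 - 13456 + 2099136\right)} = - \frac{2242}{265993875} - \frac{2789}{8 \left(- \frac{1}{155}\right) 2085679} = - \frac{2242}{265993875} - \frac{2789}{- \frac{16685432}{155}} = - \frac{2242}{265993875} - - \frac{432295}{16685432} = - \frac{2242}{265993875} + \frac{432295}{16685432} = \frac{114950413454581}{4438222713729000}$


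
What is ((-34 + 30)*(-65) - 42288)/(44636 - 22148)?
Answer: -10507/5622 ≈ -1.8689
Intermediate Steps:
((-34 + 30)*(-65) - 42288)/(44636 - 22148) = (-4*(-65) - 42288)/22488 = (260 - 42288)*(1/22488) = -42028*1/22488 = -10507/5622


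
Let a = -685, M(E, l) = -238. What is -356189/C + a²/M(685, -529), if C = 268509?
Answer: -126075908507/63905142 ≈ -1972.9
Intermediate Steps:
-356189/C + a²/M(685, -529) = -356189/268509 + (-685)²/(-238) = -356189*1/268509 + 469225*(-1/238) = -356189/268509 - 469225/238 = -126075908507/63905142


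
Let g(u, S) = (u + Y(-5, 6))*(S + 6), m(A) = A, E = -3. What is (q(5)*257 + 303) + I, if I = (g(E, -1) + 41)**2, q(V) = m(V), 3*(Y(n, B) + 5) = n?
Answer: 14776/9 ≈ 1641.8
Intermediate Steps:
Y(n, B) = -5 + n/3
q(V) = V
g(u, S) = (6 + S)*(-20/3 + u) (g(u, S) = (u + (-5 + (1/3)*(-5)))*(S + 6) = (u + (-5 - 5/3))*(6 + S) = (u - 20/3)*(6 + S) = (-20/3 + u)*(6 + S) = (6 + S)*(-20/3 + u))
I = 484/9 (I = ((-40 + 6*(-3) - 20/3*(-1) - 1*(-3)) + 41)**2 = ((-40 - 18 + 20/3 + 3) + 41)**2 = (-145/3 + 41)**2 = (-22/3)**2 = 484/9 ≈ 53.778)
(q(5)*257 + 303) + I = (5*257 + 303) + 484/9 = (1285 + 303) + 484/9 = 1588 + 484/9 = 14776/9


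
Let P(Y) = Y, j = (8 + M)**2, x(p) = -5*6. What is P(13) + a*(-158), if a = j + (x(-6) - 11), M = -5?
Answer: 5069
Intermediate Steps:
x(p) = -30
j = 9 (j = (8 - 5)**2 = 3**2 = 9)
a = -32 (a = 9 + (-30 - 11) = 9 - 41 = -32)
P(13) + a*(-158) = 13 - 32*(-158) = 13 + 5056 = 5069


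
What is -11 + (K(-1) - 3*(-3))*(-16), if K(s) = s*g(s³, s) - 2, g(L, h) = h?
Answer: -139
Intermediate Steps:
K(s) = -2 + s² (K(s) = s*s - 2 = s² - 2 = -2 + s²)
-11 + (K(-1) - 3*(-3))*(-16) = -11 + ((-2 + (-1)²) - 3*(-3))*(-16) = -11 + ((-2 + 1) + 9)*(-16) = -11 + (-1 + 9)*(-16) = -11 + 8*(-16) = -11 - 128 = -139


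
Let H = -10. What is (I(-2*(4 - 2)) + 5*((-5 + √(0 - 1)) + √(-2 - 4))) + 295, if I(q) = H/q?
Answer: 545/2 + 5*I + 5*I*√6 ≈ 272.5 + 17.247*I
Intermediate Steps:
I(q) = -10/q
(I(-2*(4 - 2)) + 5*((-5 + √(0 - 1)) + √(-2 - 4))) + 295 = (-10*(-1/(2*(4 - 2))) + 5*((-5 + √(0 - 1)) + √(-2 - 4))) + 295 = (-10/((-2*2)) + 5*((-5 + √(-1)) + √(-6))) + 295 = (-10/(-4) + 5*((-5 + I) + I*√6)) + 295 = (-10*(-¼) + 5*(-5 + I + I*√6)) + 295 = (5/2 + (-25 + 5*I + 5*I*√6)) + 295 = (-45/2 + 5*I + 5*I*√6) + 295 = 545/2 + 5*I + 5*I*√6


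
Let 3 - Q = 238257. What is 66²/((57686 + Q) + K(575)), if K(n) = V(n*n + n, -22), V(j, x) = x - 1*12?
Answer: -2178/90301 ≈ -0.024119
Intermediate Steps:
Q = -238254 (Q = 3 - 1*238257 = 3 - 238257 = -238254)
V(j, x) = -12 + x (V(j, x) = x - 12 = -12 + x)
K(n) = -34 (K(n) = -12 - 22 = -34)
66²/((57686 + Q) + K(575)) = 66²/((57686 - 238254) - 34) = 4356/(-180568 - 34) = 4356/(-180602) = 4356*(-1/180602) = -2178/90301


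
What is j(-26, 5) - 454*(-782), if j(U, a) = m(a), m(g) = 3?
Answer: 355031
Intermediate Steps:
j(U, a) = 3
j(-26, 5) - 454*(-782) = 3 - 454*(-782) = 3 + 355028 = 355031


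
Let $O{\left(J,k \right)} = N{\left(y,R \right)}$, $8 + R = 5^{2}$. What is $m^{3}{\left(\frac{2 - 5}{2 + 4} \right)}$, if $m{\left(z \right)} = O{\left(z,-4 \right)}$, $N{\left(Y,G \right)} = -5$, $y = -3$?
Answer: $-125$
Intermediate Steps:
$R = 17$ ($R = -8 + 5^{2} = -8 + 25 = 17$)
$O{\left(J,k \right)} = -5$
$m{\left(z \right)} = -5$
$m^{3}{\left(\frac{2 - 5}{2 + 4} \right)} = \left(-5\right)^{3} = -125$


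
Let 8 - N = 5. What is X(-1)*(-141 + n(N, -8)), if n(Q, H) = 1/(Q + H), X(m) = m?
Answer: 706/5 ≈ 141.20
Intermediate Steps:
N = 3 (N = 8 - 1*5 = 8 - 5 = 3)
n(Q, H) = 1/(H + Q)
X(-1)*(-141 + n(N, -8)) = -(-141 + 1/(-8 + 3)) = -(-141 + 1/(-5)) = -(-141 - 1/5) = -1*(-706/5) = 706/5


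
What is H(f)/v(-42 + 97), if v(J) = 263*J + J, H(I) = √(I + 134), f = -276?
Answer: I*√142/14520 ≈ 0.00082069*I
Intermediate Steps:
H(I) = √(134 + I)
v(J) = 264*J
H(f)/v(-42 + 97) = √(134 - 276)/((264*(-42 + 97))) = √(-142)/((264*55)) = (I*√142)/14520 = (I*√142)*(1/14520) = I*√142/14520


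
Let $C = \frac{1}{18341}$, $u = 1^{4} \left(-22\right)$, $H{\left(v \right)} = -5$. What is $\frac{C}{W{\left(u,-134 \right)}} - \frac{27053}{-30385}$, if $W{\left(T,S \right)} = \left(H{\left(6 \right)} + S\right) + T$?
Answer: $\frac{79884800368}{89723896885} \approx 0.89034$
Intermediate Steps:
$u = -22$ ($u = 1 \left(-22\right) = -22$)
$W{\left(T,S \right)} = -5 + S + T$ ($W{\left(T,S \right)} = \left(-5 + S\right) + T = -5 + S + T$)
$C = \frac{1}{18341} \approx 5.4523 \cdot 10^{-5}$
$\frac{C}{W{\left(u,-134 \right)}} - \frac{27053}{-30385} = \frac{1}{18341 \left(-5 - 134 - 22\right)} - \frac{27053}{-30385} = \frac{1}{18341 \left(-161\right)} - - \frac{27053}{30385} = \frac{1}{18341} \left(- \frac{1}{161}\right) + \frac{27053}{30385} = - \frac{1}{2952901} + \frac{27053}{30385} = \frac{79884800368}{89723896885}$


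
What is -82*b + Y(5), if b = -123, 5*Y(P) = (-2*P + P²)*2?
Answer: 10092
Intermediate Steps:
Y(P) = -4*P/5 + 2*P²/5 (Y(P) = ((-2*P + P²)*2)/5 = ((P² - 2*P)*2)/5 = (-4*P + 2*P²)/5 = -4*P/5 + 2*P²/5)
-82*b + Y(5) = -82*(-123) + (⅖)*5*(-2 + 5) = 10086 + (⅖)*5*3 = 10086 + 6 = 10092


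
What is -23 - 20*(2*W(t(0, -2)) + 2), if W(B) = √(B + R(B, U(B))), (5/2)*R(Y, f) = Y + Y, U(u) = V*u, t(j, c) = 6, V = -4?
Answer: -63 - 24*√30 ≈ -194.45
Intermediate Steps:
U(u) = -4*u
R(Y, f) = 4*Y/5 (R(Y, f) = 2*(Y + Y)/5 = 2*(2*Y)/5 = 4*Y/5)
W(B) = 3*√5*√B/5 (W(B) = √(B + 4*B/5) = √(9*B/5) = 3*√5*√B/5)
-23 - 20*(2*W(t(0, -2)) + 2) = -23 - 20*(2*(3*√5*√6/5) + 2) = -23 - 20*(2*(3*√30/5) + 2) = -23 - 20*(6*√30/5 + 2) = -23 - 20*(2 + 6*√30/5) = -23 + (-40 - 24*√30) = -63 - 24*√30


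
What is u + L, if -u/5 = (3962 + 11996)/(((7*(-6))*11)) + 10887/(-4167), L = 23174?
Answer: 832799124/35651 ≈ 23360.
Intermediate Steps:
u = 6622850/35651 (u = -5*((3962 + 11996)/(((7*(-6))*11)) + 10887/(-4167)) = -5*(15958/((-42*11)) + 10887*(-1/4167)) = -5*(15958/(-462) - 3629/1389) = -5*(15958*(-1/462) - 3629/1389) = -5*(-7979/231 - 3629/1389) = -5*(-1324570/35651) = 6622850/35651 ≈ 185.77)
u + L = 6622850/35651 + 23174 = 832799124/35651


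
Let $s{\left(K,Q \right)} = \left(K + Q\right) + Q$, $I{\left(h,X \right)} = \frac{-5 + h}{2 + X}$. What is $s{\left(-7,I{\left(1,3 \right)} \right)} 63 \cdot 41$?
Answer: $- \frac{111069}{5} \approx -22214.0$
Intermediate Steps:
$I{\left(h,X \right)} = \frac{-5 + h}{2 + X}$
$s{\left(K,Q \right)} = K + 2 Q$
$s{\left(-7,I{\left(1,3 \right)} \right)} 63 \cdot 41 = \left(-7 + 2 \frac{-5 + 1}{2 + 3}\right) 63 \cdot 41 = \left(-7 + 2 \cdot \frac{1}{5} \left(-4\right)\right) 63 \cdot 41 = \left(-7 + 2 \left(- \frac{4}{5}\right)\right) 63 \cdot 41 = \left(-7 - \frac{8}{5}\right) 63 \cdot 41 = \left(- \frac{43}{5}\right) 63 \cdot 41 = \left(- \frac{2709}{5}\right) 41 = - \frac{111069}{5}$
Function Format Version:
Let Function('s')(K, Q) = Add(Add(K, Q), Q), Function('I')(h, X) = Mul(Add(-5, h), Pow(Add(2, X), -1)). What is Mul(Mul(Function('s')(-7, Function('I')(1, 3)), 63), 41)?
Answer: Rational(-111069, 5) ≈ -22214.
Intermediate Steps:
Function('I')(h, X) = Mul(Pow(Add(2, X), -1), Add(-5, h))
Function('s')(K, Q) = Add(K, Mul(2, Q))
Mul(Mul(Function('s')(-7, Function('I')(1, 3)), 63), 41) = Mul(Mul(Add(-7, Mul(2, Mul(Pow(Add(2, 3), -1), Add(-5, 1)))), 63), 41) = Mul(Mul(Add(-7, Mul(2, Mul(Pow(5, -1), -4))), 63), 41) = Mul(Mul(Add(-7, Mul(2, Mul(Rational(1, 5), -4))), 63), 41) = Mul(Mul(Add(-7, Mul(2, Rational(-4, 5))), 63), 41) = Mul(Mul(Add(-7, Rational(-8, 5)), 63), 41) = Mul(Mul(Rational(-43, 5), 63), 41) = Mul(Rational(-2709, 5), 41) = Rational(-111069, 5)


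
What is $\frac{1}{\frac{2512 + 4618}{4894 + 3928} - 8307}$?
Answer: $- \frac{4411}{36638612} \approx -0.00012039$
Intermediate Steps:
$\frac{1}{\frac{2512 + 4618}{4894 + 3928} - 8307} = \frac{1}{\frac{7130}{8822} - 8307} = \frac{1}{7130 \cdot \frac{1}{8822} - 8307} = \frac{1}{\frac{3565}{4411} - 8307} = \frac{1}{- \frac{36638612}{4411}} = - \frac{4411}{36638612}$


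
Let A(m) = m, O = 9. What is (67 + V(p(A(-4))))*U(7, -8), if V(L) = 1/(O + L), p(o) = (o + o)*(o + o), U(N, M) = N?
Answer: 34244/73 ≈ 469.10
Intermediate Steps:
p(o) = 4*o² (p(o) = (2*o)*(2*o) = 4*o²)
V(L) = 1/(9 + L)
(67 + V(p(A(-4))))*U(7, -8) = (67 + 1/(9 + 4*(-4)²))*7 = (67 + 1/(9 + 4*16))*7 = (67 + 1/(9 + 64))*7 = (67 + 1/73)*7 = (4892/73)*7 = 34244/73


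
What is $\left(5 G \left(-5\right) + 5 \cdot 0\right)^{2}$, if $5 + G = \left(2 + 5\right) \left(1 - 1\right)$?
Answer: $15625$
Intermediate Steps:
$G = -5$ ($G = -5 + \left(2 + 5\right) \left(1 - 1\right) = -5 + 7 \cdot 0 = -5 + 0 = -5$)
$\left(5 G \left(-5\right) + 5 \cdot 0\right)^{2} = \left(5 \left(-5\right) \left(-5\right) + 5 \cdot 0\right)^{2} = \left(\left(-25\right) \left(-5\right) + 0\right)^{2} = \left(125 + 0\right)^{2} = 125^{2} = 15625$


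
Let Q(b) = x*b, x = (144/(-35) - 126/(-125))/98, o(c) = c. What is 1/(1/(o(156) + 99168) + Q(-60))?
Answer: 851703300/1619784367 ≈ 0.52581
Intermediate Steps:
x = -1359/42875 (x = (144*(-1/35) - 126*(-1/125))*(1/98) = (-144/35 + 126/125)*(1/98) = -2718/875*1/98 = -1359/42875 ≈ -0.031697)
Q(b) = -1359*b/42875
1/(1/(o(156) + 99168) + Q(-60)) = 1/(1/(156 + 99168) - 1359/42875*(-60)) = 1/(1/99324 + 16308/8575) = 1/(1619784367/851703300) = 851703300/1619784367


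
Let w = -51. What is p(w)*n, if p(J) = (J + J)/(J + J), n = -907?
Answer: -907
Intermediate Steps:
p(J) = 1 (p(J) = (2*J)/((2*J)) = (2*J)*(1/(2*J)) = 1)
p(w)*n = 1*(-907) = -907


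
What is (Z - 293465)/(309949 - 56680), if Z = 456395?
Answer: 54310/84423 ≈ 0.64331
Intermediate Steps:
(Z - 293465)/(309949 - 56680) = (456395 - 293465)/(309949 - 56680) = 162930/253269 = 162930*(1/253269) = 54310/84423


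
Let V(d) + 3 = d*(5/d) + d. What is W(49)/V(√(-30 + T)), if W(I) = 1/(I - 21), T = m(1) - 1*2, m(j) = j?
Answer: 1/490 - I*√31/980 ≈ 0.0020408 - 0.0056814*I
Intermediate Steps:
T = -1 (T = 1 - 1*2 = 1 - 2 = -1)
V(d) = 2 + d (V(d) = -3 + (d*(5/d) + d) = -3 + (5 + d) = 2 + d)
W(I) = 1/(-21 + I)
W(49)/V(√(-30 + T)) = 1/((-21 + 49)*(2 + √(-30 - 1))) = 1/(28*(2 + √(-31))) = 1/(28*(2 + I*√31))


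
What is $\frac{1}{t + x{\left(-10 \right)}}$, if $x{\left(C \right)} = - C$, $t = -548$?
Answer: $- \frac{1}{538} \approx -0.0018587$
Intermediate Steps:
$\frac{1}{t + x{\left(-10 \right)}} = \frac{1}{-548 - -10} = \frac{1}{-548 + 10} = \frac{1}{-538} = - \frac{1}{538}$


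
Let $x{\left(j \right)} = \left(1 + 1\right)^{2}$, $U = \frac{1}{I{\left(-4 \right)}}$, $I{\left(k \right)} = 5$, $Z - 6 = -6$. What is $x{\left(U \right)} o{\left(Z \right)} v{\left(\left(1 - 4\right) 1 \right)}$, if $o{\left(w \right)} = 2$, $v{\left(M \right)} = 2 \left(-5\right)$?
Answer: $-80$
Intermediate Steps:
$Z = 0$ ($Z = 6 - 6 = 0$)
$v{\left(M \right)} = -10$
$U = \frac{1}{5} \approx 0.2$
$x{\left(j \right)} = 4$ ($x{\left(j \right)} = 2^{2} = 4$)
$x{\left(U \right)} o{\left(Z \right)} v{\left(\left(1 - 4\right) 1 \right)} = 4 \cdot 2 \left(-10\right) = 8 \left(-10\right) = -80$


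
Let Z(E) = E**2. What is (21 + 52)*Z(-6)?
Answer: 2628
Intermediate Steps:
(21 + 52)*Z(-6) = (21 + 52)*(-6)**2 = 73*36 = 2628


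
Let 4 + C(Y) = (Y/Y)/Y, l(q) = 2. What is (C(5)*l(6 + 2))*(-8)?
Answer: 304/5 ≈ 60.800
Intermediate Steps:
C(Y) = -4 + 1/Y (C(Y) = -4 + (Y/Y)/Y = -4 + 1/Y)
(C(5)*l(6 + 2))*(-8) = ((-4 + 1/5)*2)*(-8) = ((-4 + ⅕)*2)*(-8) = -19/5*2*(-8) = -38/5*(-8) = 304/5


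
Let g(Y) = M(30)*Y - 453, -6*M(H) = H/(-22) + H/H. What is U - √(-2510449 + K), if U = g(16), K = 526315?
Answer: -14917/33 - I*√1984134 ≈ -452.03 - 1408.6*I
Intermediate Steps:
M(H) = -⅙ + H/132 (M(H) = -(H/(-22) + H/H)/6 = -(H*(-1/22) + 1)/6 = -(-H/22 + 1)/6 = -(1 - H/22)/6 = -⅙ + H/132)
g(Y) = -453 + 2*Y/33 (g(Y) = (-⅙ + (1/132)*30)*Y - 453 = (-⅙ + 5/22)*Y - 453 = 2*Y/33 - 453 = -453 + 2*Y/33)
U = -14917/33 (U = -453 + (2/33)*16 = -453 + 32/33 = -14917/33 ≈ -452.03)
U - √(-2510449 + K) = -14917/33 - √(-2510449 + 526315) = -14917/33 - √(-1984134) = -14917/33 - I*√1984134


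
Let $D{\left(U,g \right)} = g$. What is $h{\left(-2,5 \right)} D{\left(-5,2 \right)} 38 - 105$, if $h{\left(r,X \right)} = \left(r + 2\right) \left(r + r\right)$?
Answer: $-105$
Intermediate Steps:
$h{\left(r,X \right)} = 2 r \left(2 + r\right)$ ($h{\left(r,X \right)} = \left(2 + r\right) 2 r = 2 r \left(2 + r\right)$)
$h{\left(-2,5 \right)} D{\left(-5,2 \right)} 38 - 105 = 2 \left(-2\right) \left(2 - 2\right) 2 \cdot 38 - 105 = 2 \left(-2\right) 0 \cdot 2 \cdot 38 - 105 = 0 \cdot 2 \cdot 38 - 105 = 0 \cdot 38 - 105 = 0 - 105 = -105$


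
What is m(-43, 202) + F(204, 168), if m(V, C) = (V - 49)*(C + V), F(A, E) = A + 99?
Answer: -14325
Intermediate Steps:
F(A, E) = 99 + A
m(V, C) = (-49 + V)*(C + V)
m(-43, 202) + F(204, 168) = ((-43)² - 49*202 - 49*(-43) + 202*(-43)) + (99 + 204) = (1849 - 9898 + 2107 - 8686) + 303 = -14628 + 303 = -14325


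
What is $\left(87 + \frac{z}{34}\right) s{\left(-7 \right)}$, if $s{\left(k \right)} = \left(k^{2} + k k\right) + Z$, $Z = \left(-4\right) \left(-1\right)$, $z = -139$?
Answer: $8457$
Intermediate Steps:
$Z = 4$
$s{\left(k \right)} = 4 + 2 k^{2}$ ($s{\left(k \right)} = \left(k^{2} + k k\right) + 4 = \left(k^{2} + k^{2}\right) + 4 = 2 k^{2} + 4 = 4 + 2 k^{2}$)
$\left(87 + \frac{z}{34}\right) s{\left(-7 \right)} = \left(87 - \frac{139}{34}\right) \left(4 + 2 \left(-7\right)^{2}\right) = \left(87 - \frac{139}{34}\right) \left(4 + 2 \cdot 49\right) = \left(87 - \frac{139}{34}\right) \left(4 + 98\right) = \frac{2819}{34} \cdot 102 = 8457$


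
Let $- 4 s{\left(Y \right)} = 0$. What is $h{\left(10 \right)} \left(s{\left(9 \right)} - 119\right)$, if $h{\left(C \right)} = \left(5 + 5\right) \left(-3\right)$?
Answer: $3570$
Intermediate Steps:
$s{\left(Y \right)} = 0$ ($s{\left(Y \right)} = \left(- \frac{1}{4}\right) 0 = 0$)
$h{\left(C \right)} = -30$ ($h{\left(C \right)} = 10 \left(-3\right) = -30$)
$h{\left(10 \right)} \left(s{\left(9 \right)} - 119\right) = - 30 \left(0 - 119\right) = \left(-30\right) \left(-119\right) = 3570$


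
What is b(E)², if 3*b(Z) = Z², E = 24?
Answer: 36864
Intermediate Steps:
b(Z) = Z²/3
b(E)² = ((⅓)*24²)² = ((⅓)*576)² = 192² = 36864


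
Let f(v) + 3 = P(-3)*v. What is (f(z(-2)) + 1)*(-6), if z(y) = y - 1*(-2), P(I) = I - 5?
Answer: 12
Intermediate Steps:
P(I) = -5 + I
z(y) = 2 + y (z(y) = y + 2 = 2 + y)
f(v) = -3 - 8*v (f(v) = -3 + (-5 - 3)*v = -3 - 8*v)
(f(z(-2)) + 1)*(-6) = ((-3 - 8*(2 - 2)) + 1)*(-6) = ((-3 - 8*0) + 1)*(-6) = ((-3 + 0) + 1)*(-6) = (-3 + 1)*(-6) = -2*(-6) = 12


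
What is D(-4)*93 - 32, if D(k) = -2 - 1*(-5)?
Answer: 247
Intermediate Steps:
D(k) = 3 (D(k) = -2 + 5 = 3)
D(-4)*93 - 32 = 3*93 - 32 = 279 - 32 = 247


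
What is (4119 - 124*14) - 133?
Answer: 2250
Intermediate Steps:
(4119 - 124*14) - 133 = (4119 - 1736) - 133 = 2383 - 133 = 2250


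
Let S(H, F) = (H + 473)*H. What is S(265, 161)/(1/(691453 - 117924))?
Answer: 112165066530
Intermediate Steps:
S(H, F) = H*(473 + H) (S(H, F) = (473 + H)*H = H*(473 + H))
S(265, 161)/(1/(691453 - 117924)) = (265*(473 + 265))/(1/(691453 - 117924)) = (265*738)/(1/573529) = 195570/(1/573529) = 195570*573529 = 112165066530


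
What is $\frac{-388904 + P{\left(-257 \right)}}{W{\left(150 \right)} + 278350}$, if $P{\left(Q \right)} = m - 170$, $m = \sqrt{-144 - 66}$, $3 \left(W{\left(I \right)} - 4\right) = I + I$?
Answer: $- \frac{194537}{139227} + \frac{i \sqrt{210}}{278454} \approx -1.3973 + 5.2042 \cdot 10^{-5} i$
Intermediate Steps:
$W{\left(I \right)} = 4 + \frac{2 I}{3}$ ($W{\left(I \right)} = 4 + \frac{I + I}{3} = 4 + \frac{2 I}{3}$)
$m = i \sqrt{210}$ ($m = \sqrt{-210} = i \sqrt{210} \approx 14.491 i$)
$P{\left(Q \right)} = -170 + i \sqrt{210}$ ($P{\left(Q \right)} = i \sqrt{210} - 170 = -170 + i \sqrt{210}$)
$\frac{-388904 + P{\left(-257 \right)}}{W{\left(150 \right)} + 278350} = \frac{-388904 - \left(170 - i \sqrt{210}\right)}{\left(4 + \frac{2}{3} \cdot 150\right) + 278350} = \frac{-389074 + i \sqrt{210}}{\left(4 + 100\right) + 278350} = \frac{-389074 + i \sqrt{210}}{104 + 278350} = \frac{-389074 + i \sqrt{210}}{278454} = \left(-389074 + i \sqrt{210}\right) \frac{1}{278454} = - \frac{194537}{139227} + \frac{i \sqrt{210}}{278454}$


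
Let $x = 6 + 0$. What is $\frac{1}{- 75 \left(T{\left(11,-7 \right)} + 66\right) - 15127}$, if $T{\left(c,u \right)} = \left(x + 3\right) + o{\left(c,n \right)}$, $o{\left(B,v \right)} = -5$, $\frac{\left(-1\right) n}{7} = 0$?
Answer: $- \frac{1}{20377} \approx -4.9075 \cdot 10^{-5}$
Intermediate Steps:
$n = 0$ ($n = \left(-7\right) 0 = 0$)
$x = 6$
$T{\left(c,u \right)} = 4$ ($T{\left(c,u \right)} = \left(6 + 3\right) - 5 = 9 - 5 = 4$)
$\frac{1}{- 75 \left(T{\left(11,-7 \right)} + 66\right) - 15127} = \frac{1}{- 75 \left(4 + 66\right) - 15127} = \frac{1}{\left(-75\right) 70 - 15127} = \frac{1}{-5250 - 15127} = \frac{1}{-20377} = - \frac{1}{20377}$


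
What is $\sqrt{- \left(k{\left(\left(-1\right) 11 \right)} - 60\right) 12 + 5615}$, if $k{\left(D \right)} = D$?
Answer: $\sqrt{6467} \approx 80.418$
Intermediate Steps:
$\sqrt{- \left(k{\left(\left(-1\right) 11 \right)} - 60\right) 12 + 5615} = \sqrt{- \left(\left(-1\right) 11 - 60\right) 12 + 5615} = \sqrt{- \left(-11 - 60\right) 12 + 5615} = \sqrt{- \left(-71\right) 12 + 5615} = \sqrt{\left(-1\right) \left(-852\right) + 5615} = \sqrt{852 + 5615} = \sqrt{6467}$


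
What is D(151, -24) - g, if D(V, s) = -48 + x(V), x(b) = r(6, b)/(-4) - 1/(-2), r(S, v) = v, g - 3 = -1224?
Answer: 4543/4 ≈ 1135.8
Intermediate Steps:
g = -1221 (g = 3 - 1224 = -1221)
x(b) = ½ - b/4 (x(b) = b/(-4) - 1/(-2) = b*(-¼) - 1*(-½) = -b/4 + ½ = ½ - b/4)
D(V, s) = -95/2 - V/4 (D(V, s) = -48 + (½ - V/4) = -95/2 - V/4)
D(151, -24) - g = (-95/2 - ¼*151) - 1*(-1221) = (-95/2 - 151/4) + 1221 = -341/4 + 1221 = 4543/4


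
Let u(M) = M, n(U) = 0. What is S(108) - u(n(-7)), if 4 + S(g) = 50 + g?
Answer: 154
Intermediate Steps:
S(g) = 46 + g (S(g) = -4 + (50 + g) = 46 + g)
S(108) - u(n(-7)) = (46 + 108) - 1*0 = 154 + 0 = 154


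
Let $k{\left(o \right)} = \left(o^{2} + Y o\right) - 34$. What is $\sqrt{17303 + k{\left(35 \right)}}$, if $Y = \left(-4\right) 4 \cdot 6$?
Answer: $\sqrt{15134} \approx 123.02$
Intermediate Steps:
$Y = -96$ ($Y = \left(-16\right) 6 = -96$)
$k{\left(o \right)} = -34 + o^{2} - 96 o$ ($k{\left(o \right)} = \left(o^{2} - 96 o\right) - 34 = -34 + o^{2} - 96 o$)
$\sqrt{17303 + k{\left(35 \right)}} = \sqrt{17303 - \left(3394 - 1225\right)} = \sqrt{17303 - 2169} = \sqrt{15134}$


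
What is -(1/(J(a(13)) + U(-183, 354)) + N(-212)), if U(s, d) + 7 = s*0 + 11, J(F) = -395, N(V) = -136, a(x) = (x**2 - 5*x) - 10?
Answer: 53177/391 ≈ 136.00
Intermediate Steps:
a(x) = -10 + x**2 - 5*x
U(s, d) = 4 (U(s, d) = -7 + (s*0 + 11) = -7 + (0 + 11) = -7 + 11 = 4)
-(1/(J(a(13)) + U(-183, 354)) + N(-212)) = -(1/(-395 + 4) - 136) = -(1/(-391) - 136) = -(-1/391 - 136) = -1*(-53177/391) = 53177/391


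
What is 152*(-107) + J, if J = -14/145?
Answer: -2358294/145 ≈ -16264.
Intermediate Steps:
J = -14/145 (J = -14*1/145 = -14/145 ≈ -0.096552)
152*(-107) + J = 152*(-107) - 14/145 = -16264 - 14/145 = -2358294/145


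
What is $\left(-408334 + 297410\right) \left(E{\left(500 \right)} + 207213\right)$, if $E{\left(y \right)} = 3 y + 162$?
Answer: $-23169250500$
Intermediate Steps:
$E{\left(y \right)} = 162 + 3 y$
$\left(-408334 + 297410\right) \left(E{\left(500 \right)} + 207213\right) = \left(-408334 + 297410\right) \left(\left(162 + 3 \cdot 500\right) + 207213\right) = - 110924 \left(\left(162 + 1500\right) + 207213\right) = - 110924 \left(1662 + 207213\right) = \left(-110924\right) 208875 = -23169250500$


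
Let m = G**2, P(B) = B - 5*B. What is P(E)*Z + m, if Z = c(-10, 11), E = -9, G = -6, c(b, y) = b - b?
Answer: 36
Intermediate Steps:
c(b, y) = 0
P(B) = -4*B
Z = 0
m = 36 (m = (-6)**2 = 36)
P(E)*Z + m = -4*(-9)*0 + 36 = 36*0 + 36 = 0 + 36 = 36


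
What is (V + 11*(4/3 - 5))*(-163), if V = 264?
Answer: -109373/3 ≈ -36458.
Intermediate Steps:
(V + 11*(4/3 - 5))*(-163) = (264 + 11*(4/3 - 5))*(-163) = (264 + 11*(-11/3))*(-163) = (264 - 121/3)*(-163) = (671/3)*(-163) = -109373/3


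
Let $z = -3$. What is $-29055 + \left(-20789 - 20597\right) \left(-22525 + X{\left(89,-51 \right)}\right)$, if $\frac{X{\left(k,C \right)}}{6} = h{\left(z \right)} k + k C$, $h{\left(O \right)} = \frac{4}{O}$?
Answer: $2088763751$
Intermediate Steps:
$X{\left(k,C \right)} = - 8 k + 6 C k$ ($X{\left(k,C \right)} = 6 \left(\frac{4}{-3} k + k C\right) = 6 \left(4 \left(- \frac{1}{3}\right) k + C k\right) = 6 \left(- \frac{4 k}{3} + C k\right) = - 8 k + 6 C k$)
$-29055 + \left(-20789 - 20597\right) \left(-22525 + X{\left(89,-51 \right)}\right) = -29055 + \left(-20789 - 20597\right) \left(-22525 + 2 \cdot 89 \left(-4 + 3 \left(-51\right)\right)\right) = -29055 - 41386 \left(-22525 + 2 \cdot 89 \left(-4 - 153\right)\right) = -29055 - 41386 \left(-22525 + 2 \cdot 89 \left(-157\right)\right) = -29055 - 41386 \left(-22525 - 27946\right) = -29055 - -2088792806 = -29055 + 2088792806 = 2088763751$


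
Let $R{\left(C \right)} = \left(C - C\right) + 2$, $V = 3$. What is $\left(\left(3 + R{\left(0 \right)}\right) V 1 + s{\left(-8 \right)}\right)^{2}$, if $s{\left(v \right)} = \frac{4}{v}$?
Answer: $\frac{841}{4} \approx 210.25$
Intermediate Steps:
$R{\left(C \right)} = 2$ ($R{\left(C \right)} = 0 + 2 = 2$)
$\left(\left(3 + R{\left(0 \right)}\right) V 1 + s{\left(-8 \right)}\right)^{2} = \left(\left(3 + 2\right) 3 \cdot 1 + \frac{4}{-8}\right)^{2} = \left(5 \cdot 3 \cdot 1 + 4 \left(- \frac{1}{8}\right)\right)^{2} = \left(15 \cdot 1 - \frac{1}{2}\right)^{2} = \left(15 - \frac{1}{2}\right)^{2} = \left(\frac{29}{2}\right)^{2} = \frac{841}{4}$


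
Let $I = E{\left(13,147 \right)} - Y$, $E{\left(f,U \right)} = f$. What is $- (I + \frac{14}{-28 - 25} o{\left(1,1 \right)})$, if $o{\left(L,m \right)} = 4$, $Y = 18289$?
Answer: $\frac{968684}{53} \approx 18277.0$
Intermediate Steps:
$I = -18276$ ($I = 13 - 18289 = -18276$)
$- (I + \frac{14}{-28 - 25} o{\left(1,1 \right)}) = - (-18276 + \frac{14}{-28 - 25} \cdot 4) = - (-18276 + \frac{14}{-53} \cdot 4) = - (-18276 + 14 \left(- \frac{1}{53}\right) 4) = - (-18276 - \frac{56}{53}) = \left(-1\right) \left(- \frac{968684}{53}\right) = \frac{968684}{53}$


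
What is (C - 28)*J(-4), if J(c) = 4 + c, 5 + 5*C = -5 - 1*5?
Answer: 0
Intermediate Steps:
C = -3 (C = -1 + (-5 - 1*5)/5 = -1 + (-5 - 5)/5 = -1 + (1/5)*(-10) = -1 - 2 = -3)
(C - 28)*J(-4) = (-3 - 28)*(4 - 4) = -31*0 = 0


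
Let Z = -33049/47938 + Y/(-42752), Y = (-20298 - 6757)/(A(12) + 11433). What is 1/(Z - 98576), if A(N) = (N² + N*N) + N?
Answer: -12023071298304/1185194564494623601 ≈ -1.0144e-5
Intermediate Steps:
A(N) = N + 2*N² (A(N) = (N² + N²) + N = 2*N² + N = N + 2*N²)
Y = -27055/11733 (Y = (-20298 - 6757)/(12*(1 + 2*12) + 11433) = -27055/(12*(1 + 24) + 11433) = -27055/(12*25 + 11433) = -27055/(300 + 11433) = -27055/11733 ≈ -2.3059)
Z = -8288193008497/12023071298304 (Z = -33049/47938 - 27055/11733/(-42752) = -33049*1/47938 - 27055/11733*(-1/42752) = -33049/47938 + 27055/501609216 = -8288193008497/12023071298304 ≈ -0.68936)
1/(Z - 98576) = 1/(-8288193008497/12023071298304 - 98576) = 1/(-1185194564494623601/12023071298304) = -12023071298304/1185194564494623601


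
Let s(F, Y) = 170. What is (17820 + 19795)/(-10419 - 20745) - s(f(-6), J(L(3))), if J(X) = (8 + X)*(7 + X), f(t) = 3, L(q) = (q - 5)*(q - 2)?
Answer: -5335495/31164 ≈ -171.21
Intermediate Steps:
L(q) = (-5 + q)*(-2 + q)
J(X) = (7 + X)*(8 + X)
(17820 + 19795)/(-10419 - 20745) - s(f(-6), J(L(3))) = (17820 + 19795)/(-10419 - 20745) - 1*170 = 37615/(-31164) - 170 = 37615*(-1/31164) - 170 = -37615/31164 - 170 = -5335495/31164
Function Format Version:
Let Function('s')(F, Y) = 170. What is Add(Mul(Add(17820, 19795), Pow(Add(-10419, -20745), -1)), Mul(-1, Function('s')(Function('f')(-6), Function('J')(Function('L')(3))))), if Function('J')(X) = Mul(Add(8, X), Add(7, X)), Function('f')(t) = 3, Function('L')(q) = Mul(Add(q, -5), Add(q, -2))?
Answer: Rational(-5335495, 31164) ≈ -171.21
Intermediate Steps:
Function('L')(q) = Mul(Add(-5, q), Add(-2, q))
Function('J')(X) = Mul(Add(7, X), Add(8, X))
Add(Mul(Add(17820, 19795), Pow(Add(-10419, -20745), -1)), Mul(-1, Function('s')(Function('f')(-6), Function('J')(Function('L')(3))))) = Add(Mul(Add(17820, 19795), Pow(Add(-10419, -20745), -1)), Mul(-1, 170)) = Add(Mul(37615, Pow(-31164, -1)), -170) = Add(Mul(37615, Rational(-1, 31164)), -170) = Add(Rational(-37615, 31164), -170) = Rational(-5335495, 31164)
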